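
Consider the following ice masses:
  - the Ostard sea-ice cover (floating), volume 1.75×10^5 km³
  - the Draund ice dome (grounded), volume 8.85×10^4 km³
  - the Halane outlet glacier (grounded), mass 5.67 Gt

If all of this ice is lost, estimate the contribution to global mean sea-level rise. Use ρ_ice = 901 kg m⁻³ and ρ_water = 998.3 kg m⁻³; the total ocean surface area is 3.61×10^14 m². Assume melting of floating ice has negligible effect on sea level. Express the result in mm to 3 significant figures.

≈ 221 mm

The Ostard sea-ice cover is floating and already displaces its own weight of water, so its melt adds essentially nothing to sea level.
Draund: 8.85×10^4 km³ × (901/998.3) = 7.987×10^4 km³ of water.
Halane: 5.67 Gt = 5.670×10^12 kg; dividing by ρ_w = 998.3 kg m⁻³ gives 5.680×10^9 m³ of water.
Total added water ≈ 7.988×10^13 m³ over 3.61×10^14 m² → Δh = 0.221 m = 221 mm.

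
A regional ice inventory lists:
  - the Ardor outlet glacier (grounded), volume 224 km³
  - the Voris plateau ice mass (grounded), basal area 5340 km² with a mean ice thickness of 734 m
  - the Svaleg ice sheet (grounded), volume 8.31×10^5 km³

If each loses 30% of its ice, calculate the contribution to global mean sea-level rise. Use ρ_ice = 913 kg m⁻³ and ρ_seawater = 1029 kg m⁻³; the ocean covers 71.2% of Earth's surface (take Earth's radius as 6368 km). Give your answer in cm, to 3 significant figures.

Ardor: 0.3 × 224 km³ × (913/1029) = 59.62 km³ of water.
Voris: ice volume = 5340 km² × 734 m = 3920 km³; 0.3 × 3920 × (913/1029) = 1043 km³ of water.
Svaleg: 0.3 × 8.31×10^5 km³ × (913/1029) = 2.212×10^5 km³ of water.
Total added water ≈ 2.223×10^14 m³ over 3.63×10^14 m² → Δh = 0.613 m = 61.3 cm.

≈ 61.3 cm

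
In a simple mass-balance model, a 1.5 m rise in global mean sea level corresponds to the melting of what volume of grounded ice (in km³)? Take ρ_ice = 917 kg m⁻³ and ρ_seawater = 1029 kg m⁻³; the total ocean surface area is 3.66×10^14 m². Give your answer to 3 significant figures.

≈ 6.16×10^5 km³

Required water volume = Δh × A = 1.5 m × 3.66×10^14 m² = 5.490×10^14 m³ = 5.490×10^5 km³.
Ice volume = water volume × ρ_w/ρ_ice = 5.490×10^5 × 1029/917 = 6.16×10^5 km³.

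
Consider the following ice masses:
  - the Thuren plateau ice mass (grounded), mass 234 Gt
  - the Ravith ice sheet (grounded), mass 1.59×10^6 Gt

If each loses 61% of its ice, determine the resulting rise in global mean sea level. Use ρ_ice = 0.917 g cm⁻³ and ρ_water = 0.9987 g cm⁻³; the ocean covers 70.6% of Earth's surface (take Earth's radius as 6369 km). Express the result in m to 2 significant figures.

≈ 2.7 m

Thuren: 0.61 × 234 Gt = 1.427×10^14 kg; dividing by ρ_w = 0.9987 g cm⁻³ = 998.7 kg m⁻³ gives 1.429×10^11 m³ of water.
Ravith: 0.61 × 1.59×10^6 Gt = 9.699×10^17 kg; dividing by ρ_w = 998.7 kg m⁻³ gives 9.712×10^14 m³ of water.
Total added water ≈ 9.713×10^14 m³ over 3.60×10^14 m² → Δh = 2.70 m.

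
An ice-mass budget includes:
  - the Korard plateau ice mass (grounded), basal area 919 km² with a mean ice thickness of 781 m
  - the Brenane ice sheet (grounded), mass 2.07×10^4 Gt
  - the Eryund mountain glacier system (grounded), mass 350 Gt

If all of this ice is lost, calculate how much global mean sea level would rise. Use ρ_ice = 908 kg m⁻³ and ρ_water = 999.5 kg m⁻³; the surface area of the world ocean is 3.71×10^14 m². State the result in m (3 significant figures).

≈ 0.0585 m

Korard: ice volume = 919 km² × 781 m = 717.7 km³; 717.7 × (908/999.5) = 652.0 km³ of water.
Brenane: 2.07×10^4 Gt = 2.070×10^16 kg; dividing by ρ_w = 999.5 kg m⁻³ gives 2.071×10^13 m³ of water.
Eryund: 350 Gt = 3.500×10^14 kg; dividing by ρ_w = 999.5 kg m⁻³ gives 3.502×10^11 m³ of water.
Total added water ≈ 2.171×10^13 m³ over 3.71×10^14 m² → Δh = 0.0585 m.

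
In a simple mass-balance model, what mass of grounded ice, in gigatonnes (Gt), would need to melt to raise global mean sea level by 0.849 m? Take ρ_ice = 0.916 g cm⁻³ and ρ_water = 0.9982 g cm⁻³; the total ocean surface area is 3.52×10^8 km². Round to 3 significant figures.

≈ 2.98×10^5 Gt

Required water volume = Δh × A = 0.849 m × 3.52×10^14 m² = 2.988×10^14 m³.
ρ_w = 0.9982 g cm⁻³ = 998.2 kg m⁻³, so the mass of water = 2.988×10^14 m³ × 998.2 kg m⁻³ = 2.983×10^17 kg = 2.98×10^5 Gt (and the same mass of ice, by conservation).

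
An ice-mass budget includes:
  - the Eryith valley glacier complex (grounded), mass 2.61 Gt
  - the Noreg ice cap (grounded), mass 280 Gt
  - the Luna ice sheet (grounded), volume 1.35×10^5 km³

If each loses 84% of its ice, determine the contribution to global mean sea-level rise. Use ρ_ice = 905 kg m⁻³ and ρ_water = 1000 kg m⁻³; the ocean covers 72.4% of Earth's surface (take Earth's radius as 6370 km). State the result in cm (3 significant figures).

Eryith: 0.84 × 2.61 Gt = 2.192×10^12 kg; dividing by ρ_w = 1000 kg m⁻³ gives 2.192×10^9 m³ of water.
Noreg: 0.84 × 280 Gt = 2.352×10^14 kg; dividing by ρ_w = 1000 kg m⁻³ gives 2.352×10^11 m³ of water.
Luna: 0.84 × 1.35×10^5 km³ × (905/1000) = 1.026×10^5 km³ of water.
Total added water ≈ 1.029×10^14 m³ over 3.69×10^14 m² → Δh = 0.279 m = 27.9 cm.

≈ 27.9 cm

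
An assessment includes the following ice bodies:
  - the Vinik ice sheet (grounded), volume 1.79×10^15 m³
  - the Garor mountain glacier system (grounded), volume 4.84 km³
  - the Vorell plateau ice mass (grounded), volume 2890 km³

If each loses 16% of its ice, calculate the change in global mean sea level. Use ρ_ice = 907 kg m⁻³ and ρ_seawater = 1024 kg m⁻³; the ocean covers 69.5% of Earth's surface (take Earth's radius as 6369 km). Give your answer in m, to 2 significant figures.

≈ 0.72 m

Vinik: 0.16 × 1.79×10^15 m³ × (907/1024) = 2.537×10^14 m³ of water.
Garor: 0.16 × 4.84 km³ × (907/1024) = 0.6859 km³ of water.
Vorell: 0.16 × 2890 km³ × (907/1024) = 409.6 km³ of water.
Total added water ≈ 2.541×10^14 m³ over 3.54×10^14 m² → Δh = 0.717 m.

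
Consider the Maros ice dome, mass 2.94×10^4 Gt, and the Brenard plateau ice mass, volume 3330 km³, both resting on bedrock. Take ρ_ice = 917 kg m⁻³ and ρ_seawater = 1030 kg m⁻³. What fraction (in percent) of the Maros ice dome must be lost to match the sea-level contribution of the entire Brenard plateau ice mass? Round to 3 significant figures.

≈ 10.4 %

Equal sea-level rise means equal mass of meltwater, i.e. equal mass of ice lost.
Ice mass of Brenard: 3.054×10^15 kg; ice mass of Maros: 2.940×10^16 kg.
Fraction required = 3.054×10^15 / 2.940×10^16 = 0.104 → 10.4 %.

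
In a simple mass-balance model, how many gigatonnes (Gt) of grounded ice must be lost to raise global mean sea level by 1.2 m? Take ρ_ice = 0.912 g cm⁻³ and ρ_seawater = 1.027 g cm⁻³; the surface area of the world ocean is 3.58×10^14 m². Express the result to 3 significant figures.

≈ 4.41×10^5 Gt

Required water volume = Δh × A = 1.2 m × 3.58×10^14 m² = 4.296×10^14 m³.
ρ_w = 1.027 g cm⁻³ = 1027 kg m⁻³, so the mass of water = 4.296×10^14 m³ × 1027 kg m⁻³ = 4.412×10^17 kg = 4.41×10^5 Gt (and the same mass of ice, by conservation).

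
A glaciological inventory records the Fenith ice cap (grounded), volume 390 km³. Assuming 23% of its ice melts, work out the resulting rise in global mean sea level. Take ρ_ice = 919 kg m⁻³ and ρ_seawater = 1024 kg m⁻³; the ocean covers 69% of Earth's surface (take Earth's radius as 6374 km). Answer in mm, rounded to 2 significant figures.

Fenith: 0.23 × 390 km³ × (919/1024) = 80.50 km³ of water.
Spread over 3.52×10^14 m² of ocean, Δh = 8.050×10^10 / 3.52×10^14 = 2.29×10^-4 m = 0.23 mm.

≈ 0.23 mm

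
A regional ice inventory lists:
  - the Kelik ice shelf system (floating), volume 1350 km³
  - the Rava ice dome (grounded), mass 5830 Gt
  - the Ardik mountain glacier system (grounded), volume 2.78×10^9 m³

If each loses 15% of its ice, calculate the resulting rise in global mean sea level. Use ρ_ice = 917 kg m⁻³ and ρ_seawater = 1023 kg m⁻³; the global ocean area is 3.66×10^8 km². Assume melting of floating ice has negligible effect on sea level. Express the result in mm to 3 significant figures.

The Kelik ice shelf system is floating and already displaces its own weight of water, so its melt adds essentially nothing to sea level.
Rava: 0.15 × 5830 Gt = 8.745×10^14 kg; dividing by ρ_w = 1023 kg m⁻³ gives 8.548×10^11 m³ of water.
Ardik: 0.15 × 2.78×10^9 m³ × (917/1023) = 3.738×10^8 m³ of water.
Total added water ≈ 8.552×10^11 m³ over 3.66×10^14 m² → Δh = 2.34×10^-3 m = 2.34 mm.

≈ 2.34 mm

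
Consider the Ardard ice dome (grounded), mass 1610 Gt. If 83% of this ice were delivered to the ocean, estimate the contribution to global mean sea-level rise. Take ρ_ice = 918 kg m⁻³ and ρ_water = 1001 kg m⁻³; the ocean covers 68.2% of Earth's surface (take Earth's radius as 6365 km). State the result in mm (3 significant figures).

≈ 3.84 mm

Ardard: 0.83 × 1610 Gt = 1.336×10^15 kg; dividing by ρ_w = 1001 kg m⁻³ gives 1.335×10^12 m³ of water.
Spread over 3.47×10^14 m² of ocean, Δh = 1.335×10^12 / 3.47×10^14 = 3.84×10^-3 m = 3.84 mm.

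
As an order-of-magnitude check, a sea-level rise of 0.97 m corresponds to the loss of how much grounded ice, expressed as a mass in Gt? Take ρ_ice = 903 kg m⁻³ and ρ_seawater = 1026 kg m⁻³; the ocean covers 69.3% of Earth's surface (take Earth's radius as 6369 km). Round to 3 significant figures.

Required water volume = Δh × A = 0.97 m × 3.53×10^14 m² = 3.427×10^14 m³.
ρ_w = 1026 kg m⁻³, so the mass of water = 3.427×10^14 m³ × 1026 kg m⁻³ = 3.516×10^17 kg = 3.52×10^5 Gt (and the same mass of ice, by conservation).

≈ 3.52×10^5 Gt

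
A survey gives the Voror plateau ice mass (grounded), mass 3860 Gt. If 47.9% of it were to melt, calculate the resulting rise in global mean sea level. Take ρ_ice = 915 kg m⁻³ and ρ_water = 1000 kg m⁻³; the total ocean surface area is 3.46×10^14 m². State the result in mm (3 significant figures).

Voror: 0.479 × 3860 Gt = 1.849×10^15 kg; dividing by ρ_w = 1000 kg m⁻³ gives 1.849×10^12 m³ of water.
Spread over 3.46×10^14 m² of ocean, Δh = 1.849×10^12 / 3.46×10^14 = 5.34×10^-3 m = 5.34 mm.

≈ 5.34 mm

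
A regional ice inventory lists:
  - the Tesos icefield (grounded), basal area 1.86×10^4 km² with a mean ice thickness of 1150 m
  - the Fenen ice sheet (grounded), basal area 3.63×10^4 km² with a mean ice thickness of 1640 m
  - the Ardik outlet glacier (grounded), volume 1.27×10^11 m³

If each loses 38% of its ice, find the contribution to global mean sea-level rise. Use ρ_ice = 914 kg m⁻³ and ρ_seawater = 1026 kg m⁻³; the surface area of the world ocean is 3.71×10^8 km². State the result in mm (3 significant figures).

Tesos: ice volume = 1.86×10^4 km² × 1150 m = 2.139×10^4 km³; 0.38 × 2.139×10^4 × (914/1026) = 7241 km³ of water.
Fenen: ice volume = 3.63×10^4 km² × 1640 m = 5.953×10^4 km³; 0.38 × 5.953×10^4 × (914/1026) = 2.015×10^4 km³ of water.
Ardik: 0.38 × 1.27×10^11 m³ × (914/1026) = 4.299×10^10 m³ of water.
Total added water ≈ 2.744×10^13 m³ over 3.71×10^14 m² → Δh = 0.0740 m = 74.0 mm.

≈ 74.0 mm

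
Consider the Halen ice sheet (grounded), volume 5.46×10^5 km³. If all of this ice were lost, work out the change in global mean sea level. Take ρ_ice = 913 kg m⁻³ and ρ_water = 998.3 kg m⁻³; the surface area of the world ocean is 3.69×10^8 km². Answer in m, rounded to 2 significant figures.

≈ 1.4 m

Halen: 5.46×10^5 km³ × (913/998.3) = 4.993×10^5 km³ of water.
Spread over 3.69×10^14 m² of ocean, Δh = 4.993×10^14 / 3.69×10^14 = 1.35 m.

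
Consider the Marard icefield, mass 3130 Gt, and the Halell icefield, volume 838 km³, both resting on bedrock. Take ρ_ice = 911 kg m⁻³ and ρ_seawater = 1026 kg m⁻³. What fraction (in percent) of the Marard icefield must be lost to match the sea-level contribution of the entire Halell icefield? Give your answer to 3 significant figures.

≈ 24.4 %

Equal sea-level rise means equal mass of meltwater, i.e. equal mass of ice lost.
Ice mass of Halell: 7.634×10^14 kg; ice mass of Marard: 3.130×10^15 kg.
Fraction required = 7.634×10^14 / 3.130×10^15 = 0.244 → 24.4 %.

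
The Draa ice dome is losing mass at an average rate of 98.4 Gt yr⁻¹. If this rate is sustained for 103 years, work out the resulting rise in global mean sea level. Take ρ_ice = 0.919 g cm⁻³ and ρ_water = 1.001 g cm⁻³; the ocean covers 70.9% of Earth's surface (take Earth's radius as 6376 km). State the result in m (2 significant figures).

≈ 0.028 m

Total mass lost = 98.4 Gt/yr × 103 yr = 1.014×10^4 Gt = 1.014×10^16 kg.
ρ_w = 1.001 g cm⁻³ = 1001 kg m⁻³, so water volume = 1.014×10^16 / 1001 = 1.013×10^13 m³.
Δh = 1.013×10^13 / 3.62×10^14 = 0.0280 m.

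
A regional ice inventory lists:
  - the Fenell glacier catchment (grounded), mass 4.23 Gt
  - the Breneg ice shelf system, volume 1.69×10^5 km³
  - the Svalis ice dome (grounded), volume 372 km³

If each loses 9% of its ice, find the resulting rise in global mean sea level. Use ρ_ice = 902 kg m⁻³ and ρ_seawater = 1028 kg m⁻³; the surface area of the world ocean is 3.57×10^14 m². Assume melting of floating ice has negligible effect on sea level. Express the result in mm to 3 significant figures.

Fenell: 0.09 × 4.23 Gt = 3.807×10^11 kg; dividing by ρ_w = 1028 kg m⁻³ gives 3.703×10^8 m³ of water.
The Breneg ice shelf system is floating and already displaces its own weight of water, so its melt adds essentially nothing to sea level.
Svalis: 0.09 × 372 km³ × (902/1028) = 29.38 km³ of water.
Total added water ≈ 2.975×10^10 m³ over 3.57×10^14 m² → Δh = 8.33×10^-5 m = 0.0833 mm.

≈ 0.0833 mm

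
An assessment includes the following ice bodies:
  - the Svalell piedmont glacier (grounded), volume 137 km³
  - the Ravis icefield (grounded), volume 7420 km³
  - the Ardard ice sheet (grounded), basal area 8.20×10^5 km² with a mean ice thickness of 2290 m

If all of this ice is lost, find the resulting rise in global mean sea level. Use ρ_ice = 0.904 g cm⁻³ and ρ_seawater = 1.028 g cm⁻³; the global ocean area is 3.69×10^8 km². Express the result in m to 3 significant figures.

Svalell: 137 km³ × (904/1028) = 120.5 km³ of water.
Ravis: 7420 km³ × (904/1028) = 6525 km³ of water.
Ardard: ice volume = 8.20×10^5 km² × 2290 m = 1.878×10^6 km³; 1.878×10^6 × (904/1028) = 1.651×10^6 km³ of water.
Total added water ≈ 1.658×10^15 m³ over 3.69×10^14 m² → Δh = 4.49 m.

≈ 4.49 m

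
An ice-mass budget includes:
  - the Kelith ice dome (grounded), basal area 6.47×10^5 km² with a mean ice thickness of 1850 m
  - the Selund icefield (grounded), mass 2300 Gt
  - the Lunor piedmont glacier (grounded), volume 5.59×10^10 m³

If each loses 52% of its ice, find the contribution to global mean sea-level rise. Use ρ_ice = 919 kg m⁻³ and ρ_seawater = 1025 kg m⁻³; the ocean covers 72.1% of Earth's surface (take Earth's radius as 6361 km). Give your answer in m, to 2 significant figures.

Kelith: ice volume = 6.47×10^5 km² × 1850 m = 1.197×10^6 km³; 0.52 × 1.197×10^6 × (919/1025) = 5.580×10^5 km³ of water.
Selund: 0.52 × 2300 Gt = 1.196×10^15 kg; dividing by ρ_w = 1025 kg m⁻³ gives 1.167×10^12 m³ of water.
Lunor: 0.52 × 5.59×10^10 m³ × (919/1025) = 2.606×10^10 m³ of water.
Total added water ≈ 5.592×10^14 m³ over 3.67×10^14 m² → Δh = 1.53 m.

≈ 1.5 m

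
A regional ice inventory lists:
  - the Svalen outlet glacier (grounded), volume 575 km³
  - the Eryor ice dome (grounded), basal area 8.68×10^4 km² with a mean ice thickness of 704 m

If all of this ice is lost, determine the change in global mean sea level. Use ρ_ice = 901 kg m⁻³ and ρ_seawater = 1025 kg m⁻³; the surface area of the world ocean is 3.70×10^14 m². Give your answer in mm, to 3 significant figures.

≈ 147 mm

Svalen: 575 km³ × (901/1025) = 505.4 km³ of water.
Eryor: ice volume = 8.68×10^4 km² × 704 m = 6.111×10^4 km³; 6.111×10^4 × (901/1025) = 5.371×10^4 km³ of water.
Total added water ≈ 5.422×10^13 m³ over 3.70×10^14 m² → Δh = 0.147 m = 147 mm.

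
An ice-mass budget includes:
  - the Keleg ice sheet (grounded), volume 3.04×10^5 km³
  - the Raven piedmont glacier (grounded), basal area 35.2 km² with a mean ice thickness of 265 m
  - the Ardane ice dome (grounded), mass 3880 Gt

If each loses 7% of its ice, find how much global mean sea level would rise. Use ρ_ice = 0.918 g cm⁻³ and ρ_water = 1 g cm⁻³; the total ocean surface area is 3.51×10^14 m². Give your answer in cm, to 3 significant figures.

Keleg: 0.07 × 3.04×10^5 km³ × (918/1000) = 1.954×10^4 km³ of water.
Raven: ice volume = 35.2 km² × 265 m = 9.328 km³; 0.07 × 9.328 × (918/1000) = 0.5994 km³ of water.
Ardane: 0.07 × 3880 Gt = 2.716×10^14 kg; dividing by ρ_w = 1 g cm⁻³ = 1000 kg m⁻³ gives 2.716×10^11 m³ of water.
Total added water ≈ 1.981×10^13 m³ over 3.51×10^14 m² → Δh = 0.0564 m = 5.64 cm.

≈ 5.64 cm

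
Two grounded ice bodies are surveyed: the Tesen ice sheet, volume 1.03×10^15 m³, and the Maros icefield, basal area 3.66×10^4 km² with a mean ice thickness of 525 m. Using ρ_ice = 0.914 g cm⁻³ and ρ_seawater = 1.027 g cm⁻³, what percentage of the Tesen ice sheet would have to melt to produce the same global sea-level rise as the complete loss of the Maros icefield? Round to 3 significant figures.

Equal sea-level rise means equal mass of meltwater, i.e. equal mass of ice lost.
Ice mass of Maros: 1.756×10^16 kg; ice mass of Tesen: 9.414×10^17 kg.
Fraction required = 1.756×10^16 / 9.414×10^17 = 0.0187 → 1.87 %.

≈ 1.87 %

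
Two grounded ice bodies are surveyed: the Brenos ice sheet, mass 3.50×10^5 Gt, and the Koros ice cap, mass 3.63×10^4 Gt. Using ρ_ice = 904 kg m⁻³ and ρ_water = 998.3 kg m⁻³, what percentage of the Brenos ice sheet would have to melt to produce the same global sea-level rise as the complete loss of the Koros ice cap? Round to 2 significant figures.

≈ 10 %

Equal sea-level rise means equal mass of meltwater, i.e. equal mass of ice lost.
Ice mass of Koros: 3.630×10^16 kg; ice mass of Brenos: 3.500×10^17 kg.
Fraction required = 3.630×10^16 / 3.500×10^17 = 0.104 → 10 %.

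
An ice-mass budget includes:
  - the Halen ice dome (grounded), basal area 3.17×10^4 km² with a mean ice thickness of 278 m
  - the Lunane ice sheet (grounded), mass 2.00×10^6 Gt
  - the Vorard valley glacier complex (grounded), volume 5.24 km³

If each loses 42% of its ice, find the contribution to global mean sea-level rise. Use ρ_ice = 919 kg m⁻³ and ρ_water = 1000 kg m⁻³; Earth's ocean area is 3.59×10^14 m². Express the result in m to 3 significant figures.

≈ 2.35 m

Halen: ice volume = 3.17×10^4 km² × 278 m = 8813 km³; 0.42 × 8813 × (919/1000) = 3401 km³ of water.
Lunane: 0.42 × 2.00×10^6 Gt = 8.400×10^17 kg; dividing by ρ_w = 1000 kg m⁻³ gives 8.400×10^14 m³ of water.
Vorard: 0.42 × 5.24 km³ × (919/1000) = 2.023 km³ of water.
Total added water ≈ 8.434×10^14 m³ over 3.59×10^14 m² → Δh = 2.35 m.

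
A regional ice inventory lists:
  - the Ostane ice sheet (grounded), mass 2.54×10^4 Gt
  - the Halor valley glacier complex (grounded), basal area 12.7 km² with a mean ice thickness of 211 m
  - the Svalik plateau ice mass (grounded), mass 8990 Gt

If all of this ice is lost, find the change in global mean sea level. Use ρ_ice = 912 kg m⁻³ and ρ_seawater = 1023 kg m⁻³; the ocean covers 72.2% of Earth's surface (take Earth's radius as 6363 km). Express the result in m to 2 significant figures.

≈ 0.092 m

Ostane: 2.54×10^4 Gt = 2.540×10^16 kg; dividing by ρ_w = 1023 kg m⁻³ gives 2.483×10^13 m³ of water.
Halor: ice volume = 12.7 km² × 211 m = 2.680 km³; 2.680 × (912/1023) = 2.389 km³ of water.
Svalik: 8990 Gt = 8.990×10^15 kg; dividing by ρ_w = 1023 kg m⁻³ gives 8.788×10^12 m³ of water.
Total added water ≈ 3.362×10^13 m³ over 3.67×10^14 m² → Δh = 0.0915 m.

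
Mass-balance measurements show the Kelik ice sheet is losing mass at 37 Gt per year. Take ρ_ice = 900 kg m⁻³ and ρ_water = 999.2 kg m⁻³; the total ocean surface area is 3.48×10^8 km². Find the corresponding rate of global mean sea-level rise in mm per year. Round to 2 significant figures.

≈ 0.11 mm/yr

ρ_w = 999.2 kg m⁻³. Annual water volume added = 37 Gt / ρ_w = 3.700×10^13 kg / 999.2 kg m⁻³ = 3.703×10^10 m³.
Δh per year = 3.703×10^10 / 3.48×10^14 = 1.06×10^-4 m = 0.11 mm.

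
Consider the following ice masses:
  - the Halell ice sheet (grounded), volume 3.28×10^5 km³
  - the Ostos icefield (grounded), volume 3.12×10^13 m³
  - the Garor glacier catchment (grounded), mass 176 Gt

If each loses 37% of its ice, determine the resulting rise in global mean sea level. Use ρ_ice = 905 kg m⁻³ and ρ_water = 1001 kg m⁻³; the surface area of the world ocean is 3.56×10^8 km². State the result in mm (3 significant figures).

≈ 338 mm

Halell: 0.37 × 3.28×10^5 km³ × (905/1001) = 1.097×10^5 km³ of water.
Ostos: 0.37 × 3.12×10^13 m³ × (905/1001) = 1.044×10^13 m³ of water.
Garor: 0.37 × 176 Gt = 6.512×10^13 kg; dividing by ρ_w = 1001 kg m⁻³ gives 6.505×10^10 m³ of water.
Total added water ≈ 1.202×10^14 m³ over 3.56×10^14 m² → Δh = 0.338 m = 338 mm.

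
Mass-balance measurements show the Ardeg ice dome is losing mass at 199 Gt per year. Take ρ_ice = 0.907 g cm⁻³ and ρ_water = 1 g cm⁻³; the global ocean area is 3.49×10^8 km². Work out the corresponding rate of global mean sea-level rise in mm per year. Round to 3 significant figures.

ρ_w = 1 g cm⁻³ = 1000 kg m⁻³. Annual water volume added = 199 Gt / ρ_w = 1.990×10^14 kg / 1000 kg m⁻³ = 1.990×10^11 m³.
Δh per year = 1.990×10^11 / 3.49×10^14 = 5.70×10^-4 m = 0.570 mm.

≈ 0.570 mm/yr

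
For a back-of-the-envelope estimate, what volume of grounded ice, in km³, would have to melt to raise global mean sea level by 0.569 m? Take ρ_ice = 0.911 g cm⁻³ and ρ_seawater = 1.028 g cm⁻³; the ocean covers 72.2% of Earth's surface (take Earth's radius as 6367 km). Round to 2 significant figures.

≈ 2.4×10^5 km³

Required water volume = Δh × A = 0.569 m × 3.68×10^14 m² = 2.093×10^14 m³ = 2.093×10^5 km³.
Ice volume = water volume × ρ_w/ρ_ice = 2.093×10^5 × 1028/911 = 2.4×10^5 km³.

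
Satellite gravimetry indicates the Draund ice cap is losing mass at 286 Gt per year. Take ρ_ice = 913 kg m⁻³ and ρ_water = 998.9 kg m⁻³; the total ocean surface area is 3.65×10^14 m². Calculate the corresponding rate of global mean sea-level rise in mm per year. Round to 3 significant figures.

ρ_w = 998.9 kg m⁻³. Annual water volume added = 286 Gt / ρ_w = 2.860×10^14 kg / 998.9 kg m⁻³ = 2.863×10^11 m³.
Δh per year = 2.863×10^11 / 3.65×10^14 = 7.84×10^-4 m = 0.784 mm.

≈ 0.784 mm/yr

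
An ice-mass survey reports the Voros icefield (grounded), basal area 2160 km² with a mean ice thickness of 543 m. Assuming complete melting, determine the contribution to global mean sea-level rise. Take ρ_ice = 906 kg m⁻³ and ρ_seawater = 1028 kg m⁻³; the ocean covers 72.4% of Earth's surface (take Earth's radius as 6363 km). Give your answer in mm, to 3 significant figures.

≈ 2.81 mm

Voros: ice volume = 2160 km² × 543 m = 1173 km³; 1173 × (906/1028) = 1034 km³ of water.
Spread over 3.68×10^14 m² of ocean, Δh = 1.034×10^12 / 3.68×10^14 = 2.81×10^-3 m = 2.81 mm.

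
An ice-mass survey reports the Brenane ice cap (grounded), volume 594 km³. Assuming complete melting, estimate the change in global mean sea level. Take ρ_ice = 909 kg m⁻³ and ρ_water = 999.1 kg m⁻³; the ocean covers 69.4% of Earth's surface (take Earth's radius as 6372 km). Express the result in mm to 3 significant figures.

Brenane: 594 km³ × (909/999.1) = 540.4 km³ of water.
Spread over 3.54×10^14 m² of ocean, Δh = 5.404×10^11 / 3.54×10^14 = 1.53×10^-3 m = 1.53 mm.

≈ 1.53 mm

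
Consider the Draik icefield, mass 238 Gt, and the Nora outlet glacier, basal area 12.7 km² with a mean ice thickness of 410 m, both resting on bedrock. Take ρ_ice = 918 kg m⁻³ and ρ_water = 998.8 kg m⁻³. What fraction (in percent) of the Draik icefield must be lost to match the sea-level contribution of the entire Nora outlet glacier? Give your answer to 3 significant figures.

Equal sea-level rise means equal mass of meltwater, i.e. equal mass of ice lost.
Ice mass of Nora: 4.780×10^12 kg; ice mass of Draik: 2.380×10^14 kg.
Fraction required = 4.780×10^12 / 2.380×10^14 = 0.0201 → 2.01 %.

≈ 2.01 %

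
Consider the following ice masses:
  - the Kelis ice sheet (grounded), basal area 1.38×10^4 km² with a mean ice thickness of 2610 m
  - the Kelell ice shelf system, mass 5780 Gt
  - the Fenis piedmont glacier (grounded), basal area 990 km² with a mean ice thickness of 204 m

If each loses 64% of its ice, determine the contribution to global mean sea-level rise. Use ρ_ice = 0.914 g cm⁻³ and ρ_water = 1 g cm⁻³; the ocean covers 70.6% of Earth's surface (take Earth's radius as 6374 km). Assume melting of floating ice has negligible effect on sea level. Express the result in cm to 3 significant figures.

Kelis: ice volume = 1.38×10^4 km² × 2610 m = 3.602×10^4 km³; 0.64 × 3.602×10^4 × (914/1000) = 2.107×10^4 km³ of water.
The Kelell ice shelf system is floating and already displaces its own weight of water, so its melt adds essentially nothing to sea level.
Fenis: ice volume = 990 km² × 204 m = 202.0 km³; 0.64 × 202.0 × (914/1000) = 118.1 km³ of water.
Total added water ≈ 2.119×10^13 m³ over 3.60×10^14 m² → Δh = 0.0588 m = 5.88 cm.

≈ 5.88 cm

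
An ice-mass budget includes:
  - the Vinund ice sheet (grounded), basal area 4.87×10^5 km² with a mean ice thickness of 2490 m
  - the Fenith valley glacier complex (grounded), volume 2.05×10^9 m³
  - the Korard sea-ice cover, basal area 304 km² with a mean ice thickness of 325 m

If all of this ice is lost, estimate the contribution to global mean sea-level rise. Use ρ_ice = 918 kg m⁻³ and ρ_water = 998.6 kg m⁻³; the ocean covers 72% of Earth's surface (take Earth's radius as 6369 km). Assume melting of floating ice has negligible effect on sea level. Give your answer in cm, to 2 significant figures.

Vinund: ice volume = 4.87×10^5 km² × 2490 m = 1.213×10^6 km³; 1.213×10^6 × (918/998.6) = 1.115×10^6 km³ of water.
Fenith: 2.05×10^9 m³ × (918/998.6) = 1.885×10^9 m³ of water.
The Korard sea-ice cover is floating and already displaces its own weight of water, so its melt adds essentially nothing to sea level.
Total added water ≈ 1.115×10^15 m³ over 3.67×10^14 m² → Δh = 3.04 m = 300 cm.

≈ 300 cm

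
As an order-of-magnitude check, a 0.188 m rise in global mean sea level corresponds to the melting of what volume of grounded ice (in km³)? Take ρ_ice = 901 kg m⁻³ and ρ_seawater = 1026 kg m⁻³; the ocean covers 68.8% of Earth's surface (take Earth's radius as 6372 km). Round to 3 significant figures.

Required water volume = Δh × A = 0.188 m × 3.51×10^14 m² = 6.599×10^13 m³ = 6.599×10^4 km³.
Ice volume = water volume × ρ_w/ρ_ice = 6.599×10^4 × 1026/901 = 7.52×10^4 km³.

≈ 7.52×10^4 km³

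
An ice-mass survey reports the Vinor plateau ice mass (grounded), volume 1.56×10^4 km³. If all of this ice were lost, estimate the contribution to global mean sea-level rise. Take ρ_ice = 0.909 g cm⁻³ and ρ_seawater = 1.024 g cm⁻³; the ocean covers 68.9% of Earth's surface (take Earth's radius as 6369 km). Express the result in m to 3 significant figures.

Vinor: 1.56×10^4 km³ × (909/1024) = 1.385×10^4 km³ of water.
Spread over 3.51×10^14 m² of ocean, Δh = 1.385×10^13 / 3.51×10^14 = 0.0394 m.

≈ 0.0394 m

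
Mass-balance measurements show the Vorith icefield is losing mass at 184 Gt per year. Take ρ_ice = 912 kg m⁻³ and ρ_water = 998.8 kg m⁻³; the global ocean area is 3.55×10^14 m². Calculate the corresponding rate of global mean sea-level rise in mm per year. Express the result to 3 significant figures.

ρ_w = 998.8 kg m⁻³. Annual water volume added = 184 Gt / ρ_w = 1.840×10^14 kg / 998.8 kg m⁻³ = 1.842×10^11 m³.
Δh per year = 1.842×10^11 / 3.55×10^14 = 5.19×10^-4 m = 0.519 mm.

≈ 0.519 mm/yr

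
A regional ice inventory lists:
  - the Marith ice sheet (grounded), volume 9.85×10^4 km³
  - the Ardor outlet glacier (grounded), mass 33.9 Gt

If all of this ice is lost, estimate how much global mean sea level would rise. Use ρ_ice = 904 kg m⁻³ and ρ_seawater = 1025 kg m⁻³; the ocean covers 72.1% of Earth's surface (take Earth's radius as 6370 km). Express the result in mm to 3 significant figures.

≈ 236 mm

Marith: 9.85×10^4 km³ × (904/1025) = 8.687×10^4 km³ of water.
Ardor: 33.9 Gt = 3.390×10^13 kg; dividing by ρ_w = 1025 kg m⁻³ gives 3.307×10^10 m³ of water.
Total added water ≈ 8.691×10^13 m³ over 3.68×10^14 m² → Δh = 0.236 m = 236 mm.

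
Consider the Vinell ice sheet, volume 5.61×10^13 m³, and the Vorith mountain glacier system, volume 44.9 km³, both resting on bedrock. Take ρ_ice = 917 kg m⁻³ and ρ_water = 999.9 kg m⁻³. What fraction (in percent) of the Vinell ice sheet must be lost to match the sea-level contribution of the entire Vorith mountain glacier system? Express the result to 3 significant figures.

Equal sea-level rise means equal mass of meltwater, i.e. equal mass of ice lost.
Ice mass of Vorith: 4.117×10^13 kg; ice mass of Vinell: 5.144×10^16 kg.
Fraction required = 4.117×10^13 / 5.144×10^16 = 8.00×10^-4 → 0.0800 %.

≈ 0.0800 %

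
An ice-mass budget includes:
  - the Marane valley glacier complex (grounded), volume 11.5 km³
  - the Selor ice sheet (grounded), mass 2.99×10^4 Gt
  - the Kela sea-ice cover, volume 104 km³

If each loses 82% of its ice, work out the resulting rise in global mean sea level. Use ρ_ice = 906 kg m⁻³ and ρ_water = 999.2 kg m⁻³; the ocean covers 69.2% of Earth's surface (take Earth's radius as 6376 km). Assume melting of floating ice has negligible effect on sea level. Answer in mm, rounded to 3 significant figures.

Marane: 0.82 × 11.5 km³ × (906/999.2) = 8.550 km³ of water.
Selor: 0.82 × 2.99×10^4 Gt = 2.452×10^16 kg; dividing by ρ_w = 999.2 kg m⁻³ gives 2.454×10^13 m³ of water.
The Kela sea-ice cover is floating and already displaces its own weight of water, so its melt adds essentially nothing to sea level.
Total added water ≈ 2.455×10^13 m³ over 3.54×10^14 m² → Δh = 0.0694 m = 69.4 mm.

≈ 69.4 mm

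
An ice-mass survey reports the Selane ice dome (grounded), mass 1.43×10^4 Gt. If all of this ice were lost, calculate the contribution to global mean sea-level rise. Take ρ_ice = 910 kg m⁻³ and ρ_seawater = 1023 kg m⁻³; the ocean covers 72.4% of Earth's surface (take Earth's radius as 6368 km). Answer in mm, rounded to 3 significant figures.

Selane: 1.43×10^4 Gt = 1.430×10^16 kg; dividing by ρ_w = 1023 kg m⁻³ gives 1.398×10^13 m³ of water.
Spread over 3.69×10^14 m² of ocean, Δh = 1.398×10^13 / 3.69×10^14 = 0.0379 m = 37.9 mm.

≈ 37.9 mm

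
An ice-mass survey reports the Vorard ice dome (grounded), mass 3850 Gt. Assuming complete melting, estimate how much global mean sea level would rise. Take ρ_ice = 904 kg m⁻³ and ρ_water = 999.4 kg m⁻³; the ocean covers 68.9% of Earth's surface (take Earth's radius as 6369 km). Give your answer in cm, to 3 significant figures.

≈ 1.10 cm

Vorard: 3850 Gt = 3.850×10^15 kg; dividing by ρ_w = 999.4 kg m⁻³ gives 3.852×10^12 m³ of water.
Spread over 3.51×10^14 m² of ocean, Δh = 3.852×10^12 / 3.51×10^14 = 0.0110 m = 1.10 cm.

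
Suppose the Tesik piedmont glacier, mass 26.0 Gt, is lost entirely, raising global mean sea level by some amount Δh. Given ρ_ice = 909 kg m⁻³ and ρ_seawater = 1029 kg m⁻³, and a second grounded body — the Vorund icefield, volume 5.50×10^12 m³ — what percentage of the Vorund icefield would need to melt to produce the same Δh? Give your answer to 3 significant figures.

≈ 0.520 %

Equal sea-level rise means equal mass of meltwater, i.e. equal mass of ice lost.
Ice mass of Tesik: 2.600×10^13 kg; ice mass of Vorund: 5.000×10^15 kg.
Fraction required = 2.600×10^13 / 5.000×10^15 = 5.20×10^-3 → 0.520 %.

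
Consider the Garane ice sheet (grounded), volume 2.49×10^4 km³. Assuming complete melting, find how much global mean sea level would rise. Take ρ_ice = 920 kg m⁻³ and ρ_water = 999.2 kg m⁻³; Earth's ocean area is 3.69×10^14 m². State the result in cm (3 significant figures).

Garane: 2.49×10^4 km³ × (920/999.2) = 2.293×10^4 km³ of water.
Spread over 3.69×10^14 m² of ocean, Δh = 2.293×10^13 / 3.69×10^14 = 0.0621 m = 6.21 cm.

≈ 6.21 cm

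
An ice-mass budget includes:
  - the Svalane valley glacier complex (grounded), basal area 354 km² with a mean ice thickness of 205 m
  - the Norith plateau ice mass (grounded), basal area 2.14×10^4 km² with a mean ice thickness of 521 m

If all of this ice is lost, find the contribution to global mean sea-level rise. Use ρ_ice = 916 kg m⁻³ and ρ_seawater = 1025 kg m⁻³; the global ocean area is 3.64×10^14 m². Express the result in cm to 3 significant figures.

≈ 2.76 cm

Svalane: ice volume = 354 km² × 205 m = 72.57 km³; 72.57 × (916/1025) = 64.85 km³ of water.
Norith: ice volume = 2.14×10^4 km² × 521 m = 1.115×10^4 km³; 1.115×10^4 × (916/1025) = 9964 km³ of water.
Total added water ≈ 1.003×10^13 m³ over 3.64×10^14 m² → Δh = 0.0276 m = 2.76 cm.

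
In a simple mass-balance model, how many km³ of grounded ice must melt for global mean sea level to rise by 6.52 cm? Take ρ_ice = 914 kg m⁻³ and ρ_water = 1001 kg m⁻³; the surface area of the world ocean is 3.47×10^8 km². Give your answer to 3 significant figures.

≈ 2.48×10^4 km³

Required water volume = Δh × A = 0.0652 m × 3.47×10^14 m² = 2.262×10^13 m³ = 2.262×10^4 km³.
Ice volume = water volume × ρ_w/ρ_ice = 2.262×10^4 × 1001/914 = 2.48×10^4 km³.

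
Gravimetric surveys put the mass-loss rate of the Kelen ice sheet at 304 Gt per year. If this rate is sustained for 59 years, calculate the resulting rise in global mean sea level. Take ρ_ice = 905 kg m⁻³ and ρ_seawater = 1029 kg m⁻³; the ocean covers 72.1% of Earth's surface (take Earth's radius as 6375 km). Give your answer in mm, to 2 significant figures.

≈ 47 mm

Total mass lost = 304 Gt/yr × 59 yr = 1.794×10^4 Gt = 1.794×10^16 kg.
ρ_w = 1029 kg m⁻³, so water volume = 1.794×10^16 / 1029 = 1.743×10^13 m³.
Δh = 1.743×10^13 / 3.68×10^14 = 0.0473 m = 47 mm.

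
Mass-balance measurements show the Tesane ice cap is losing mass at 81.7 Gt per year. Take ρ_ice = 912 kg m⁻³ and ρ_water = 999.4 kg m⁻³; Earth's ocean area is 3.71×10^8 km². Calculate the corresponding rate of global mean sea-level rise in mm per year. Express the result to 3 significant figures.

≈ 0.220 mm/yr

ρ_w = 999.4 kg m⁻³. Annual water volume added = 81.7 Gt / ρ_w = 8.170×10^13 kg / 999.4 kg m⁻³ = 8.175×10^10 m³.
Δh per year = 8.175×10^10 / 3.71×10^14 = 2.20×10^-4 m = 0.220 mm.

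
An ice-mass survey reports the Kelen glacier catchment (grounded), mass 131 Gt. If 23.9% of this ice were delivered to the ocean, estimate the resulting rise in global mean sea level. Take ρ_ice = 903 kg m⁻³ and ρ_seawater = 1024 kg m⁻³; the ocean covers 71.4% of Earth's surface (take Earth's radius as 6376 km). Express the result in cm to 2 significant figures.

Kelen: 0.239 × 131 Gt = 3.131×10^13 kg; dividing by ρ_w = 1024 kg m⁻³ gives 3.058×10^10 m³ of water.
Spread over 3.65×10^14 m² of ocean, Δh = 3.058×10^10 / 3.65×10^14 = 8.38×10^-5 m = 8.4×10^-3 cm.

≈ 8.4×10^-3 cm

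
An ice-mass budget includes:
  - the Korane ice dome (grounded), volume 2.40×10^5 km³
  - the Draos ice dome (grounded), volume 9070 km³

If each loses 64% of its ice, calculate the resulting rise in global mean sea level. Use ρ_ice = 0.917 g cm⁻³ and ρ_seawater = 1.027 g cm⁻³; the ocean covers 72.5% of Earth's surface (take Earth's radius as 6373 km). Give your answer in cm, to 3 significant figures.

≈ 38.5 cm

Korane: 0.64 × 2.40×10^5 km³ × (917/1027) = 1.371×10^5 km³ of water.
Draos: 0.64 × 9070 km³ × (917/1027) = 5183 km³ of water.
Total added water ≈ 1.423×10^14 m³ over 3.70×10^14 m² → Δh = 0.385 m = 38.5 cm.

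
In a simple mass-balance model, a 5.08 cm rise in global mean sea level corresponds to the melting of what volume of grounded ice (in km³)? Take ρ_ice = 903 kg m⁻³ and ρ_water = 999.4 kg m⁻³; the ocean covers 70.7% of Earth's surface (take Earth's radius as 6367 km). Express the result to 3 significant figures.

Required water volume = Δh × A = 0.0508 m × 3.60×10^14 m² = 1.830×10^13 m³ = 1.830×10^4 km³.
Ice volume = water volume × ρ_w/ρ_ice = 1.830×10^4 × 999.4/903 = 2.02×10^4 km³.

≈ 2.02×10^4 km³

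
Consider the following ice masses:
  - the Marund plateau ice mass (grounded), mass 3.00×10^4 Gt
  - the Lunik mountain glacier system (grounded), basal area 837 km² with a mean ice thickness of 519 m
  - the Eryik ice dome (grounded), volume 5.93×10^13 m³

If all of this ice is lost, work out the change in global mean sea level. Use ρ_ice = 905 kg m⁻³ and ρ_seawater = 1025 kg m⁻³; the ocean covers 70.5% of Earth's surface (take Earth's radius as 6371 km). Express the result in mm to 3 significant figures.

≈ 228 mm

Marund: 3.00×10^4 Gt = 3.000×10^16 kg; dividing by ρ_w = 1025 kg m⁻³ gives 2.927×10^13 m³ of water.
Lunik: ice volume = 837 km² × 519 m = 434.4 km³; 434.4 × (905/1025) = 383.5 km³ of water.
Eryik: 5.93×10^13 m³ × (905/1025) = 5.236×10^13 m³ of water.
Total added water ≈ 8.201×10^13 m³ over 3.60×10^14 m² → Δh = 0.228 m = 228 mm.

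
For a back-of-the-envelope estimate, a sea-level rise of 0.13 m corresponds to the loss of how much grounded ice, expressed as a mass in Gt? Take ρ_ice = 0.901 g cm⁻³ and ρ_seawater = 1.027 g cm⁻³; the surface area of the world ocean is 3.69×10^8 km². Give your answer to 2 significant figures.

Required water volume = Δh × A = 0.13 m × 3.69×10^14 m² = 4.797×10^13 m³.
ρ_w = 1.027 g cm⁻³ = 1027 kg m⁻³, so the mass of water = 4.797×10^13 m³ × 1027 kg m⁻³ = 4.927×10^16 kg = 4.9×10^4 Gt (and the same mass of ice, by conservation).

≈ 4.9×10^4 Gt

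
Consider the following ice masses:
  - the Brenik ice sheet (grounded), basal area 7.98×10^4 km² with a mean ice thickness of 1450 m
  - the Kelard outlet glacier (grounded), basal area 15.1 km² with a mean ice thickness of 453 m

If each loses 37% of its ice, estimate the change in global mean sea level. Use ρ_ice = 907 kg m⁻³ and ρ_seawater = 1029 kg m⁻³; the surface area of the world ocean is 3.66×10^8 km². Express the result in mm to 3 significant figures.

≈ 103 mm

Brenik: ice volume = 7.98×10^4 km² × 1450 m = 1.157×10^5 km³; 0.37 × 1.157×10^5 × (907/1029) = 3.774×10^4 km³ of water.
Kelard: ice volume = 15.1 km² × 453 m = 6.840 km³; 0.37 × 6.840 × (907/1029) = 2.231 km³ of water.
Total added water ≈ 3.774×10^13 m³ over 3.66×10^14 m² → Δh = 0.103 m = 103 mm.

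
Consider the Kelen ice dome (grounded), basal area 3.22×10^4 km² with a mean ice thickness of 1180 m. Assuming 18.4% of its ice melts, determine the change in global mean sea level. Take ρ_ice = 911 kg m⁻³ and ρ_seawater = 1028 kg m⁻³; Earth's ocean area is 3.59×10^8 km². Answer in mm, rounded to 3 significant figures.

≈ 17.3 mm

Kelen: ice volume = 3.22×10^4 km² × 1180 m = 3.800×10^4 km³; 0.184 × 3.800×10^4 × (911/1028) = 6196 km³ of water.
Spread over 3.59×10^14 m² of ocean, Δh = 6.196×10^12 / 3.59×10^14 = 0.0173 m = 17.3 mm.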